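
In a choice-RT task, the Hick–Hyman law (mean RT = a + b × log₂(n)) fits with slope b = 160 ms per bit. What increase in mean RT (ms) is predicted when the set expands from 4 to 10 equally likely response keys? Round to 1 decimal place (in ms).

ΔRT = (a + b log₂ n₂) − (a + b log₂ n₁) = b·(log₂ n₂ − log₂ n₁).
log₂(10) − log₂(4) = 3.3219 − 2 = 1.3219.
ΔRT = 160 × 1.3219 = 211.508 ms.

211.5 ms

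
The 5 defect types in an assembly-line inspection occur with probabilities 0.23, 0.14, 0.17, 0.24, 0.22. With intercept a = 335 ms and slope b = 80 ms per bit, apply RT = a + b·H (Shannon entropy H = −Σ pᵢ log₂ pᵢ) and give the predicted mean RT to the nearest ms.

519 ms

Entropy contributions −pᵢ log₂ pᵢ: 0.4877, 0.3971, 0.4346, 0.4941, 0.4806; sum H = 2.2941 bits.
RT = a + bH = 335 + 80·2.2941 = 518.53 ms.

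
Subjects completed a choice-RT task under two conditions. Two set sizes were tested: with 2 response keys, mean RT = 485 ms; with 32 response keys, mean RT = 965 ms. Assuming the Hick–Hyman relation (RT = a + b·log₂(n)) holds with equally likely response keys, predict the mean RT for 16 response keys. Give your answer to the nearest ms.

Solve the two-equation system in a and b:
  b = (965 − 485) / (log₂ 32 − log₂ 2) = 480 / (5 − 1) = 120 ms/bit
  a = 485 − 120 × 1 = 365 ms
Then RT(16) = 365 + 120 × log₂ 16 = 365 + 120 × 4 ≈ 845.000 ms.

845 ms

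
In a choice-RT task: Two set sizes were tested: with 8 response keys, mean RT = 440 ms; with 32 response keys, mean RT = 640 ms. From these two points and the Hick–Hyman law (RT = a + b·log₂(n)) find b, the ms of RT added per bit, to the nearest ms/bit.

Slope: b = (640 − 440) / (log₂ 32 − log₂ 8) = 200/2.0000 = 100 ms/bit.

100 ms/bit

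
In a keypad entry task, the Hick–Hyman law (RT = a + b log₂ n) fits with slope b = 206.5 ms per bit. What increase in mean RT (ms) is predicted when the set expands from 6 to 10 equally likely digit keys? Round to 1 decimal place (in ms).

ΔRT = (a + b log₂ n₂) − (a + b log₂ n₁) = b·(log₂ n₂ − log₂ n₁).
log₂(10) − log₂(6) = 3.3219 − 2.5850 = 0.7370.
ΔRT = 206.5 × 0.7370 = 152.183 ms.

152.2 ms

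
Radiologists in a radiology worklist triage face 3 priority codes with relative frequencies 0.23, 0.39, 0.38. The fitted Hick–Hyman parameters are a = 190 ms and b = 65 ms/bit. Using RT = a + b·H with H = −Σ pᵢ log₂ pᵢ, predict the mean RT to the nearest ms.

H = 0.23·log₂(1/0.23) + 0.39·log₂(1/0.39) + 0.38·log₂(1/0.38) = 1.5479 bits.
RT = 190 + 65 × 1.5479 = 290.61 ms.

291 ms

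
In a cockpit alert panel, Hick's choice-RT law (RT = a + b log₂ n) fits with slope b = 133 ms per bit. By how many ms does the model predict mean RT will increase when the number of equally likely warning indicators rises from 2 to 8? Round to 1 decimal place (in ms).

Only the slope matters, since a is common to both: ΔRT = b·log₂(n₂/n₁).
log₂(8) − log₂(2) = log₂(8/2) = log₂(4) = 2.
ΔRT = 133 × 2.0000 = 266.000 ms.

266.0 ms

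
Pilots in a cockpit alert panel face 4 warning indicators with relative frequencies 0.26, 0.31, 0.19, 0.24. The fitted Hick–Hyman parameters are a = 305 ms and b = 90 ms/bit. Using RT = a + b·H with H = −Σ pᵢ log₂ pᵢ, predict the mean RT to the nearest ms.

483 ms

H = 0.26·log₂(1/0.26) + 0.31·log₂(1/0.31) + 0.19·log₂(1/0.19) + 0.24·log₂(1/0.24) = 1.9784 bits.
RT = 305 + 90 × 1.9784 = 483.06 ms.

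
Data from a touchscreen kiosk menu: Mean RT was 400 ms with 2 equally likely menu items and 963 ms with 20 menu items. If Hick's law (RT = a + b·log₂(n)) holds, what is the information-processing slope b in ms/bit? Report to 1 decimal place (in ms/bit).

169.5 ms/bit

The slope on a log₂ axis is (963 − 400) / (4.3219 − 1) = 169.480 ms/bit.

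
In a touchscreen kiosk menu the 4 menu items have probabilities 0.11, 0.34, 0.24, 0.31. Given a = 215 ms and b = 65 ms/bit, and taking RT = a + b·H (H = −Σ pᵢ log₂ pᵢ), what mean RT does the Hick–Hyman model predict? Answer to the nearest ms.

H = 0.11·log₂(1/0.11) + 0.34·log₂(1/0.34) + 0.24·log₂(1/0.24) + 0.31·log₂(1/0.31) = 1.8974 bits.
RT = 215 + 65 × 1.8974 = 338.33 ms.

338 ms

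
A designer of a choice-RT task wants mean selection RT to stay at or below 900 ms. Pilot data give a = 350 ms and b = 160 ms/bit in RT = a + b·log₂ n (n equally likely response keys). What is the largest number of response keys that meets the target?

10

Set 350 + 160·log₂ n ≤ 900 → log₂ n ≤ (900 − 350)/160 = 3.4375.
So n ≤ 2^3.4375 = 10.834; the largest integer n is 10.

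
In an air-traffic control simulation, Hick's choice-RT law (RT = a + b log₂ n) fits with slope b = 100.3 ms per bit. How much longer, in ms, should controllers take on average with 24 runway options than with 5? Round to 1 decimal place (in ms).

227.0 ms

The intercept a cancels: ΔRT = b·(log₂ n₂ − log₂ n₁) = b·log₂(n₂/n₁).
log₂(24) − log₂(5) = 4.5850 − 2.3219 = 2.2630.
ΔRT = 100.3 × 2.2630 = 226.982 ms.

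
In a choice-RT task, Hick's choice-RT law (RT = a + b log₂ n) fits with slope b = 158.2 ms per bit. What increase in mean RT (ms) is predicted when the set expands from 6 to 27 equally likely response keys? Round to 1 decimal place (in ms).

343.3 ms

ΔRT = (a + b log₂ n₂) − (a + b log₂ n₁) = b·(log₂ n₂ − log₂ n₁).
log₂(27) − log₂(6) = 4.7549 − 2.5850 = 2.1699.
ΔRT = 158.2 × 2.1699 = 343.282 ms.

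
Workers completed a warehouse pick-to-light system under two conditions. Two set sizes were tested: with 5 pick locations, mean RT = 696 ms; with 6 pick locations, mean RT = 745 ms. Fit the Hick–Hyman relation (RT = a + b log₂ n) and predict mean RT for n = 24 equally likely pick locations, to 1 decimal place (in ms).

Fit slope and intercept:
  b = (745 − 696) / (log₂ 6 − log₂ 5) = 49 / (2.5850 − 2.3219) = 186.287 ms/bit
  a = 696 − 186.287 × 2.3219 = 263.454 ms
Then RT(24) = 263.454 + 186.287 × log₂ 24 = 263.454 + 186.287 × 4.5850 ≈ 1117.575 ms.

1117.6 ms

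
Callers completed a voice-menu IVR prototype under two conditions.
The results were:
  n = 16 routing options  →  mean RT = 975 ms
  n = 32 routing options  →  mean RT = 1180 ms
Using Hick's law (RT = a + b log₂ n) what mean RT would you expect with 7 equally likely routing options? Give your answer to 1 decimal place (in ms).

730.5 ms

Fit slope and intercept:
  b = (1180 − 975) / (log₂ 32 − log₂ 16) = 205 / (5 − 4) = 205.000 ms/bit
  a = 975 − 205.000 × 4 = 155.000 ms
Then RT(7) = 155.000 + 205.000 × log₂ 7 = 155.000 + 205.000 × 2.8074 ≈ 730.508 ms.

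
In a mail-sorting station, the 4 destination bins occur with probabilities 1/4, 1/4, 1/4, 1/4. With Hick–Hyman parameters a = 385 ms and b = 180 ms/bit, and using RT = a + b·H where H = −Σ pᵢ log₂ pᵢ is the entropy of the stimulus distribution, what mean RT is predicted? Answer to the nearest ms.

745 ms

Each term −pᵢ log₂ pᵢ: 0.25·2 + 0.25·2 + 0.25·2 + 0.25·2; summed, H = 2.000 bits.
Mean RT = a + bH = 385 + 180·2.000 = 745.00 ms.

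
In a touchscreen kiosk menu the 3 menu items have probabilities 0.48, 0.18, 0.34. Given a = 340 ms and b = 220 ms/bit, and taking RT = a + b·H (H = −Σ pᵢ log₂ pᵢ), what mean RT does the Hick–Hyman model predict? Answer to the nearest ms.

Entropy contributions −pᵢ log₂ pᵢ: 0.5083, 0.4453, 0.5292; sum H = 1.4828 bits.
RT = a + bH = 340 + 220·1.4828 = 666.21 ms.

666 ms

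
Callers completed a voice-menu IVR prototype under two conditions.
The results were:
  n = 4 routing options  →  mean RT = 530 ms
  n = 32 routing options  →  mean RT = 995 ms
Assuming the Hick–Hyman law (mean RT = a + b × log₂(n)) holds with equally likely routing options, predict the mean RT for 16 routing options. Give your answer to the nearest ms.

RT is linear in log₂ n, so two points fix the line:
  b = (995 − 530) / (log₂ 32 − log₂ 4) = 465 / (5 − 2) = 155 ms/bit
  a = 530 − 155 × 2 = 220 ms
Then RT(16) = 220 + 155 × log₂ 16 = 220 + 155 × 4 ≈ 840.000 ms.

840 ms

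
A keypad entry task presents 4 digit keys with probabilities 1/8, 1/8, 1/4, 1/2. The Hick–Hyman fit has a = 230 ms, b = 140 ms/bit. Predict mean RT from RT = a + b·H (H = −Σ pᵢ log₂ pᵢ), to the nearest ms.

475 ms

H = −Σ pᵢ log₂ pᵢ = 0.125·3 + 0.125·3 + 0.25·2 + 0.5·1 = 1.750 bits.
RT = 230 + 140 × 1.750 = 475.00 ms.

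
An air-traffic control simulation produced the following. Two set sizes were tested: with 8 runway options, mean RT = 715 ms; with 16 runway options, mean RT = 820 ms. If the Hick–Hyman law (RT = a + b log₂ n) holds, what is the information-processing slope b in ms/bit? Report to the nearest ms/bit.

b = (RT₂ − RT₁)/(log₂ n₂ − log₂ n₁) = (820 − 715)/(4 − 3) = 105 ms/bit.

105 ms/bit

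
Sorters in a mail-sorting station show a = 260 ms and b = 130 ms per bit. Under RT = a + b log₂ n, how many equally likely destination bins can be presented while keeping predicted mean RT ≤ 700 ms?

10

130·log₂ n ≤ 700 − 260 = 440, giving log₂ n ≤ 3.3846 and n ≤ 10.444. The largest whole number is 10.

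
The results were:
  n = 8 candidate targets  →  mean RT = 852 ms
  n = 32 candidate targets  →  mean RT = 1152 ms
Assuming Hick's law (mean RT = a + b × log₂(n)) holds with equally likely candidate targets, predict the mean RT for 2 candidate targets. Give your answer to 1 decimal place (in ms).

RT is linear in log₂ n, so two points fix the line:
  b = (1152 − 852) / (log₂ 32 − log₂ 8) = 300 / (5 − 3) = 150.000 ms/bit
  a = 852 − 150.000 × 3 = 402.000 ms
Then RT(2) = 402.000 + 150.000 × log₂ 2 = 402.000 + 150.000 × 1 ≈ 552.000 ms.

552.0 ms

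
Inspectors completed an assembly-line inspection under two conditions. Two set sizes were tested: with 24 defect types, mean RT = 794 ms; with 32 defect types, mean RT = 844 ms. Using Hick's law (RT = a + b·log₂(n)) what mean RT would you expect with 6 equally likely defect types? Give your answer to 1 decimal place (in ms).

Solve the two-equation system in a and b:
  b = (844 − 794) / (log₂ 32 − log₂ 24) = 50 / (5 − 4.5850) = 120.471 ms/bit
  a = 794 − 120.471 × 4.5850 = 241.645 ms
Then RT(6) = 241.645 + 120.471 × log₂ 6 = 241.645 + 120.471 × 2.5850 ≈ 553.058 ms.

553.1 ms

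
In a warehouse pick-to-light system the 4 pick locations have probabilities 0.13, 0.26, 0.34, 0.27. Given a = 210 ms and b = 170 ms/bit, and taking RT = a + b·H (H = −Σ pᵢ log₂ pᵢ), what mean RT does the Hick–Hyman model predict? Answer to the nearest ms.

538 ms

Entropy contributions −pᵢ log₂ pᵢ: 0.3826, 0.5053, 0.5292, 0.5100; sum H = 1.9271 bits.
RT = a + bH = 210 + 170·1.9271 = 537.61 ms.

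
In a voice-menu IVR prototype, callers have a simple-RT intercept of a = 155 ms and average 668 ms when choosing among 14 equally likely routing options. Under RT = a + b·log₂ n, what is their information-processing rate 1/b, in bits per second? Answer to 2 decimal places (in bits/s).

7.42 bits/s

b = (668 − 155)/log₂ 14 = 513/3.8074 = 134.739 ms per bit = 0.13474 s/bit; the reciprocal is 7.422 bits/s.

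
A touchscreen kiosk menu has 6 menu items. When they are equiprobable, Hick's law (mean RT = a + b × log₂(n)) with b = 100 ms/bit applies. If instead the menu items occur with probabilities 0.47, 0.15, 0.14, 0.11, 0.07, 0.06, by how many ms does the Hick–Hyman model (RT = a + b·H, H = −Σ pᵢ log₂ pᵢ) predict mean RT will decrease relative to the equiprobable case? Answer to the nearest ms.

40 ms

The RT saving is b·ΔH. Equiprobable H₀ = log₂(6) = 2.5850 bits; with the given probabilities H = 2.1820 bits.
b·(H₀ − H) = 100 × (2.5850 − 2.1820) = 40.30 ms.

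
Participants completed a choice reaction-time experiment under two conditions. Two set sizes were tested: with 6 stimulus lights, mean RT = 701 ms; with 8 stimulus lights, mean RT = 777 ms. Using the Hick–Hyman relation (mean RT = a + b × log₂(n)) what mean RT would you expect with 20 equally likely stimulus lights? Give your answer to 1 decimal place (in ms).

Fit slope and intercept:
  b = (777 − 701) / (log₂ 8 − log₂ 6) = 76 / (3 − 2.5850) = 183.116 ms/bit
  a = 701 − 183.116 × 2.5850 = 227.652 ms
Then RT(20) = 227.652 + 183.116 × log₂ 20 = 227.652 + 183.116 × 4.3219 ≈ 1019.066 ms.

1019.1 ms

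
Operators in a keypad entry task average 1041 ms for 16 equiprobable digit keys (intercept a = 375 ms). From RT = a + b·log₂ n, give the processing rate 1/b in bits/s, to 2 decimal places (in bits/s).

b = (1041 − 375)/log₂ 16 = 666/4 = 166.500 ms per bit = 0.16650 s/bit; the reciprocal is 6.006 bits/s.

6.01 bits/s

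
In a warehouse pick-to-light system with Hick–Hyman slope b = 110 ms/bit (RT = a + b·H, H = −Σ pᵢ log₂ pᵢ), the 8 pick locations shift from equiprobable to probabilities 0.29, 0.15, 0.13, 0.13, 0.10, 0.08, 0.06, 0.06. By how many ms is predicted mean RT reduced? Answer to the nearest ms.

22 ms

Equiprobable entropy H₀ = log₂ 8 = 3.0000 bits.
Skewed entropy H = −Σ pᵢ log₂ pᵢ = 2.8045 bits.
ΔRT = b·(H₀ − H) = 110 × 0.1955 = 21.50 ms.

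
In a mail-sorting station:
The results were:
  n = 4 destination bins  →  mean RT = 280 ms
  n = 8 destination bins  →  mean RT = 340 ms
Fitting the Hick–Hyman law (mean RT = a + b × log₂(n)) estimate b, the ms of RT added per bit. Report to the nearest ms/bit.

60 ms/bit

b = (RT₂ − RT₁)/(log₂ n₂ − log₂ n₁) = (340 − 280)/(3 − 2) = 60 ms/bit.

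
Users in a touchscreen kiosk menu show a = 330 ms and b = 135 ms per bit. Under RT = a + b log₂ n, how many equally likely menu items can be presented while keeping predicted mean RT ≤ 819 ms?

Set 330 + 135·log₂ n ≤ 819 → log₂ n ≤ (819 − 330)/135 = 3.6222.
So n ≤ 2^3.6222 = 12.314; the largest integer n is 12.

12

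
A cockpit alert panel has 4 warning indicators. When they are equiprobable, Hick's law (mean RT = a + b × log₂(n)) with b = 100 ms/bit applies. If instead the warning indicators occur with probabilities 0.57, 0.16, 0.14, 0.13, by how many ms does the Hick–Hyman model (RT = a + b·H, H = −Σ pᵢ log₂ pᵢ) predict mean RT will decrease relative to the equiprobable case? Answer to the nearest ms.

33 ms

The RT saving is b·ΔH. Equiprobable H₀ = log₂(4) = 2.0000 bits; with the given probabilities H = 1.6650 bits.
b·(H₀ − H) = 100 × (2.0000 − 1.6650) = 33.50 ms.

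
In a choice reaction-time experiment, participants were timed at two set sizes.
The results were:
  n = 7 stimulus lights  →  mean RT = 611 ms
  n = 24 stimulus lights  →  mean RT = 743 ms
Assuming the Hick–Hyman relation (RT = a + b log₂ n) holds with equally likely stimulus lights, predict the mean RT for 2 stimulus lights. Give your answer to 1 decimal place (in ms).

Fit slope and intercept:
  b = (743 − 611) / (log₂ 24 − log₂ 7) = 132 / (4.5850 − 2.8074) = 74.257 ms/bit
  a = 611 − 74.257 × 2.8074 = 402.534 ms
Then RT(2) = 402.534 + 74.257 × log₂ 2 = 402.534 + 74.257 × 1 ≈ 476.791 ms.

476.8 ms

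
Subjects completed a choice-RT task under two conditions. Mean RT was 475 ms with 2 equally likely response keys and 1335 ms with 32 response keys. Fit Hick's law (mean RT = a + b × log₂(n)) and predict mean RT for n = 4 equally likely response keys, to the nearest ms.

RT is linear in log₂ n, so two points fix the line:
  b = (1335 − 475) / (log₂ 32 − log₂ 2) = 860 / (5 − 1) = 215 ms/bit
  a = 475 − 215 × 1 = 260 ms
Then RT(4) = 260 + 215 × log₂ 4 = 260 + 215 × 2 ≈ 690.000 ms.

690 ms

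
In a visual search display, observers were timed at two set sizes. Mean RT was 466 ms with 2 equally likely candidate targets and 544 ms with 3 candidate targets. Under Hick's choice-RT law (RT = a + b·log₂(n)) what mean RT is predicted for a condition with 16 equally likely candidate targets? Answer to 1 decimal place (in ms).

With log₂ n on the abscissa the relation is linear; from the two conditions:
  b = (544 − 466) / (log₂ 3 − log₂ 2) = 78 / (1.5850 − 1) = 133.342 ms/bit
  a = 466 − 133.342 × 1 = 332.658 ms
Then RT(16) = 332.658 + 133.342 × log₂ 16 = 332.658 + 133.342 × 4 ≈ 866.026 ms.

866.0 ms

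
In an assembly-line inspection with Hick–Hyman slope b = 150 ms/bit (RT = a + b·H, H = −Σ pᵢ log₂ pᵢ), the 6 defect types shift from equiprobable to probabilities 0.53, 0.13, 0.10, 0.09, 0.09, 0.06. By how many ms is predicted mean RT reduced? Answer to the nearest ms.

77 ms

The RT saving is b·ΔH. Equiprobable H₀ = log₂(6) = 2.5850 bits; with the given probabilities H = 2.0691 bits.
b·(H₀ − H) = 150 × (2.5850 − 2.0691) = 77.38 ms.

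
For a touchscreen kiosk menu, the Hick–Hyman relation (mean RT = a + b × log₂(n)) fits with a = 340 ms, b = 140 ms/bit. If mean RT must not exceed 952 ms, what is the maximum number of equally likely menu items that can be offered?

20

Set 340 + 140·log₂ n ≤ 952 → log₂ n ≤ (952 − 340)/140 = 4.3714.
So n ≤ 2^4.3714 = 20.698; the largest integer n is 20.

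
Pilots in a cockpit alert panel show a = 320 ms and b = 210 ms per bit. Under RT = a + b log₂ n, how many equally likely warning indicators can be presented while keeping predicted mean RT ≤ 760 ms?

Information budget: (760 − 320)/210 = 2.0952 bits, so n ≤ 2^2.0952 = 4.273 → at most 4.

4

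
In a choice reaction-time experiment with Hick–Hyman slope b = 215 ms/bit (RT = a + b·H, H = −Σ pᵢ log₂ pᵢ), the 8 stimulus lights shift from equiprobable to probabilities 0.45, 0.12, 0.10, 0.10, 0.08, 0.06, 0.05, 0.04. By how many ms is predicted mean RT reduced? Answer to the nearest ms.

Equiprobable entropy H₀ = log₂ 8 = 3.0000 bits.
Skewed entropy H = −Σ pᵢ log₂ pᵢ = 2.4867 bits.
ΔRT = b·(H₀ − H) = 215 × 0.5133 = 110.35 ms.

110 ms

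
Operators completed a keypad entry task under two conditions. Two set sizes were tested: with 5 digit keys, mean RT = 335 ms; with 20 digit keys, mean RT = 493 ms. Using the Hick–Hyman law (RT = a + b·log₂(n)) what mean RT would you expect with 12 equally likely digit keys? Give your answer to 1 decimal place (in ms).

434.8 ms

Solve the two-equation system in a and b:
  b = (493 − 335) / (log₂ 20 − log₂ 5) = 158 / (4.3219 − 2.3219) = 79.000 ms/bit
  a = 335 − 79.000 × 2.3219 = 151.568 ms
Then RT(12) = 151.568 + 79.000 × log₂ 12 = 151.568 + 79.000 × 3.5850 ≈ 434.780 ms.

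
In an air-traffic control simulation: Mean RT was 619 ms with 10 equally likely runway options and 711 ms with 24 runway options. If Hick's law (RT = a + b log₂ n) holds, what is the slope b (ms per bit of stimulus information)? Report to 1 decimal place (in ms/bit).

72.8 ms/bit

Slope: b = (711 − 619) / (log₂ 24 − log₂ 10) = 92/1.2630 = 72.840 ms/bit.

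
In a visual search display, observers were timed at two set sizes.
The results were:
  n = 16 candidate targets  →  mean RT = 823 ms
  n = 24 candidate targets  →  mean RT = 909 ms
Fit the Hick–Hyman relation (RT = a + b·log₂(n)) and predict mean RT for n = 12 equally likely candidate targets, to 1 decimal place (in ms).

762.0 ms

Fit slope and intercept:
  b = (909 − 823) / (log₂ 24 − log₂ 16) = 86 / (4.5850 − 4) = 147.018 ms/bit
  a = 823 − 147.018 × 4 = 234.928 ms
Then RT(12) = 234.928 + 147.018 × log₂ 12 = 234.928 + 147.018 × 3.5850 ≈ 761.982 ms.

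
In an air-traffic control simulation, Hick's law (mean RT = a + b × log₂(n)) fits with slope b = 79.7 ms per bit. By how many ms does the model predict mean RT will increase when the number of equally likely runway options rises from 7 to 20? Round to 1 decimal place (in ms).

The intercept a cancels: ΔRT = b·(log₂ n₂ − log₂ n₁) = b·log₂(n₂/n₁).
log₂(20) − log₂(7) = 4.3219 − 2.8074 = 1.5146.
ΔRT = 79.7 × 1.5146 = 120.711 ms.

120.7 ms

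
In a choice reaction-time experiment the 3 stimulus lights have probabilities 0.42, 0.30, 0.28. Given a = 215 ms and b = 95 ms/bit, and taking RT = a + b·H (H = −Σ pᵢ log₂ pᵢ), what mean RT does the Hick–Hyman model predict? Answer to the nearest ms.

363 ms

Entropy contributions −pᵢ log₂ pᵢ: 0.5256, 0.5211, 0.5142; sum H = 1.5610 bits.
RT = a + bH = 215 + 95·1.5610 = 363.29 ms.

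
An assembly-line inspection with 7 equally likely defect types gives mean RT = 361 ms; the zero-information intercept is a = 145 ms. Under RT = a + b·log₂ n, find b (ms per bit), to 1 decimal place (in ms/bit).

76.9 ms/bit

7 alternatives carry log₂ 7 = 2.8074 bits; the choice cost is 361 − 145 = 216 ms, so b = 216/2.8074 = 76.941 ms/bit.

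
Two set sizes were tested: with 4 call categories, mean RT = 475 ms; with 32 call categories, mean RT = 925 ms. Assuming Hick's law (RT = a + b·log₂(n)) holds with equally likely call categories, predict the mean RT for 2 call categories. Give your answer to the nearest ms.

Solve the two-equation system in a and b:
  b = (925 − 475) / (log₂ 32 − log₂ 4) = 450 / (5 − 2) = 150 ms/bit
  a = 475 − 150 × 2 = 175 ms
Then RT(2) = 175 + 150 × log₂ 2 = 175 + 150 × 1 ≈ 325.000 ms.

325 ms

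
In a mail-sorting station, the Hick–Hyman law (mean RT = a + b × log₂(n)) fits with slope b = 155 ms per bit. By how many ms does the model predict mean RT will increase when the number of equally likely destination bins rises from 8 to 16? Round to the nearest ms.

The intercept a cancels: ΔRT = b·(log₂ n₂ − log₂ n₁) = b·log₂(n₂/n₁).
log₂(16) − log₂(8) = log₂(16/8) = log₂(2) = 1.
ΔRT = 155 × 1.0000 = 155.000 ms.

155 ms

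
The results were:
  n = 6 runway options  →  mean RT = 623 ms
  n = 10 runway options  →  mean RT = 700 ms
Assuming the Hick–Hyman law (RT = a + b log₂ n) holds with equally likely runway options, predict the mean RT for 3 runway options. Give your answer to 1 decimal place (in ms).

RT is linear in log₂ n, so two points fix the line:
  b = (700 − 623) / (log₂ 10 − log₂ 6) = 77 / (3.3219 − 2.5850) = 104.482 ms/bit
  a = 623 − 104.482 × 2.5850 = 352.917 ms
Then RT(3) = 352.917 + 104.482 × log₂ 3 = 352.917 + 104.482 × 1.5850 ≈ 518.518 ms.

518.5 ms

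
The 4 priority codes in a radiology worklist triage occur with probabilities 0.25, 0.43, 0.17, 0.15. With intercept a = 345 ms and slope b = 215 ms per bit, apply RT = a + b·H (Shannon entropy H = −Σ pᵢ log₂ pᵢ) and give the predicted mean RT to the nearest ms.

747 ms

H = 0.25·log₂(1/0.25) + 0.43·log₂(1/0.43) + 0.17·log₂(1/0.17) + 0.15·log₂(1/0.15) = 1.8687 bits.
RT = 345 + 215 × 1.8687 = 746.77 ms.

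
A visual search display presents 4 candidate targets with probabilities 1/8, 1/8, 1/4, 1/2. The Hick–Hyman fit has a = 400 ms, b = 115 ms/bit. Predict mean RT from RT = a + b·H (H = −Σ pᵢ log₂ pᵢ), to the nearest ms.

601 ms

Each term −pᵢ log₂ pᵢ: 0.125·3 + 0.125·3 + 0.25·2 + 0.5·1; summed, H = 1.750 bits.
Mean RT = a + bH = 400 + 115·1.750 = 601.25 ms.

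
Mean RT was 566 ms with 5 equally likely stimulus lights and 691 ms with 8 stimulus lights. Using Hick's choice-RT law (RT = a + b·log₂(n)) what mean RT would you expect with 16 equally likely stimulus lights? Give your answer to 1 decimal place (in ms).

875.3 ms

Solve the two-equation system in a and b:
  b = (691 − 566) / (log₂ 8 − log₂ 5) = 125 / (3 − 2.3219) = 184.346 ms/bit
  a = 566 − 184.346 × 2.3219 = 137.961 ms
Then RT(16) = 137.961 + 184.346 × log₂ 16 = 137.961 + 184.346 × 4 ≈ 875.346 ms.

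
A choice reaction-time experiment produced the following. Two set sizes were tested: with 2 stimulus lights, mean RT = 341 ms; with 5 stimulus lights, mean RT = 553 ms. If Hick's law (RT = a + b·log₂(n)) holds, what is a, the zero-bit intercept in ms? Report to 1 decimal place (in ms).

The slope on a log₂ axis is (553 − 341) / (2.3219 − 1) = 160.372 ms/bit.
Intercept: a = 341 − 160.372·log₂(2) = 180.628 ms.

180.6 ms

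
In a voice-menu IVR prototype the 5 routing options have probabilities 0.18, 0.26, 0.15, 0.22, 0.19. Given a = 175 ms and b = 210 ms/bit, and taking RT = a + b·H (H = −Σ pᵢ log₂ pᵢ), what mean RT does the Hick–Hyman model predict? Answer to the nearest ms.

Entropy contributions −pᵢ log₂ pᵢ: 0.4453, 0.5053, 0.4105, 0.4806, 0.4552; sum H = 2.2969 bits.
RT = a + bH = 175 + 210·2.2969 = 657.36 ms.

657 ms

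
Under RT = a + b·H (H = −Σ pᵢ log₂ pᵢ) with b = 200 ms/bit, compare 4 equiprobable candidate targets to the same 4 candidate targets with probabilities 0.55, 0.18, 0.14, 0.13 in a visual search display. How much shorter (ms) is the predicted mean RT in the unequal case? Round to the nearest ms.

The RT saving is b·ΔH. Equiprobable H₀ = log₂(4) = 2.0000 bits; with the given probabilities H = 1.6994 bits.
b·(H₀ − H) = 200 × (2.0000 − 1.6994) = 60.11 ms.

60 ms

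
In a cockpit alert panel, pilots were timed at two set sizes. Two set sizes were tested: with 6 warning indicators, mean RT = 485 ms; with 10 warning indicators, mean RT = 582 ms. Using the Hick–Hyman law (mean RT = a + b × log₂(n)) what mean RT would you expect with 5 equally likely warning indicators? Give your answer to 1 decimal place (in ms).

450.4 ms

Solve the two-equation system in a and b:
  b = (582 − 485) / (log₂ 10 − log₂ 6) = 97 / (3.3219 − 2.5850) = 131.621 ms/bit
  a = 485 − 131.621 × 2.5850 = 144.765 ms
Then RT(5) = 144.765 + 131.621 × log₂ 5 = 144.765 + 131.621 × 2.3219 ≈ 450.379 ms.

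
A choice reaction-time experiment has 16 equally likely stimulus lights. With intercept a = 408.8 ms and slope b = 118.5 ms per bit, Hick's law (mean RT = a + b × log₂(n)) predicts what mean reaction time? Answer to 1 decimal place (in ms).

log₂(16) = 4 bits, so RT = 408.8 + 118.5 × 4 ≈ 882.800 ms.

882.8 ms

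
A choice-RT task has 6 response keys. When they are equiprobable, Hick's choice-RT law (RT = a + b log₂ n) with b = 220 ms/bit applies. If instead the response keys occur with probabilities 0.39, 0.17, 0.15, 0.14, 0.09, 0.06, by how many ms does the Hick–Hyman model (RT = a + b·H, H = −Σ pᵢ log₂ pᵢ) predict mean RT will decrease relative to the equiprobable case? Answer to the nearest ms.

The RT saving is b·ΔH. Equiprobable H₀ = log₂(6) = 2.5850 bits; with the given probabilities H = 2.3282 bits.
b·(H₀ − H) = 220 × (2.5850 − 2.3282) = 56.48 ms.

56 ms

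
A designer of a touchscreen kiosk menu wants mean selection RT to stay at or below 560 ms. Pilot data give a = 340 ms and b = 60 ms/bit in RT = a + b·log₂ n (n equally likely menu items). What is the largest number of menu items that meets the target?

Set 340 + 60·log₂ n ≤ 560 → log₂ n ≤ (560 − 340)/60 = 3.6667.
So n ≤ 2^3.6667 = 12.699; the largest integer n is 12.

12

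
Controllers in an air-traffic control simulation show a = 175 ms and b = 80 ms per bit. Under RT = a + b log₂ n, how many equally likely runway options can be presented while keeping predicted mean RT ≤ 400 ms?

Information budget: (400 − 175)/80 = 2.8125 bits, so n ≤ 2^2.8125 = 7.025 → at most 7.

7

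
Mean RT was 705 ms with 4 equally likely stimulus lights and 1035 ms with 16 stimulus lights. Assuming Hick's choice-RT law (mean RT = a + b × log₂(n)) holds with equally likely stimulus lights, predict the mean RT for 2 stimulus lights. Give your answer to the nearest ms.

Solve the two-equation system in a and b:
  b = (1035 − 705) / (log₂ 16 − log₂ 4) = 330 / (4 − 2) = 165 ms/bit
  a = 705 − 165 × 2 = 375 ms
Then RT(2) = 375 + 165 × log₂ 2 = 375 + 165 × 1 ≈ 540.000 ms.

540 ms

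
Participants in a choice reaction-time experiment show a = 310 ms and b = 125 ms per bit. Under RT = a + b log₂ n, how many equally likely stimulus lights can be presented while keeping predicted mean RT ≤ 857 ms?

20

Information budget: (857 − 310)/125 = 4.3760 bits, so n ≤ 2^4.3760 = 20.764 → at most 20.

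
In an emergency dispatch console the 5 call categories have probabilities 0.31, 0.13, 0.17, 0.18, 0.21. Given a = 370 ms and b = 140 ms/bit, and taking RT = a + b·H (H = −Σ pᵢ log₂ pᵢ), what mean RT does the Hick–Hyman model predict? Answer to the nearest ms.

686 ms

H = 0.31·log₂(1/0.31) + 0.13·log₂(1/0.13) + 0.17·log₂(1/0.17) + 0.18·log₂(1/0.18) + 0.21·log₂(1/0.21) = 2.2592 bits.
RT = 370 + 140 × 2.2592 = 686.28 ms.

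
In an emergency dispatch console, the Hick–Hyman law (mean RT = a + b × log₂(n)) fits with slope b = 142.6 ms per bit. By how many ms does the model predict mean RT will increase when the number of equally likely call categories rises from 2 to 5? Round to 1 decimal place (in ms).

188.5 ms

Only the slope matters, since a is common to both: ΔRT = b·log₂(n₂/n₁).
log₂(5) − log₂(2) = 2.3219 − 1 = 1.3219.
ΔRT = 142.6 × 1.3219 = 188.507 ms.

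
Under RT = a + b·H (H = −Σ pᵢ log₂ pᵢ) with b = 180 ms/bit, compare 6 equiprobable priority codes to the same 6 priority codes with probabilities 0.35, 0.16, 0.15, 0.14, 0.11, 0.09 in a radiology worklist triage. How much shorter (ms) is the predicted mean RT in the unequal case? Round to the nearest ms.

The RT saving is b·ΔH. Equiprobable H₀ = log₂(6) = 2.5850 bits; with the given probabilities H = 2.4237 bits.
b·(H₀ − H) = 180 × (2.5850 − 2.4237) = 29.02 ms.

29 ms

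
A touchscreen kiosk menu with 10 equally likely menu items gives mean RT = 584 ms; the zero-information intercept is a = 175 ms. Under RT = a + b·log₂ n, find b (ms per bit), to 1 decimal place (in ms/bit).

123.1 ms/bit

b = (584 − 175) / log₂(10) = 409 / 3.3219 = 123.121 ms/bit.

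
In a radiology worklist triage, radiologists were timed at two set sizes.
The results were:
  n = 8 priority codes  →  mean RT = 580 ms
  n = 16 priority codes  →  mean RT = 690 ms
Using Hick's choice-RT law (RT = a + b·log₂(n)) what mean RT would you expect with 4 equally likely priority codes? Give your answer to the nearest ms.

470 ms

Solve the two-equation system in a and b:
  b = (690 − 580) / (log₂ 16 − log₂ 8) = 110 / (4 − 3) = 110 ms/bit
  a = 580 − 110 × 3 = 250 ms
Then RT(4) = 250 + 110 × log₂ 4 = 250 + 110 × 2 ≈ 470.000 ms.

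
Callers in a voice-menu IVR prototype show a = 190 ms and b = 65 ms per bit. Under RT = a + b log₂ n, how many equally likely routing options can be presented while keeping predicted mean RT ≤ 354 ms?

Information budget: (354 − 190)/65 = 2.5231 bits, so n ≤ 2^2.5231 = 5.748 → at most 5.

5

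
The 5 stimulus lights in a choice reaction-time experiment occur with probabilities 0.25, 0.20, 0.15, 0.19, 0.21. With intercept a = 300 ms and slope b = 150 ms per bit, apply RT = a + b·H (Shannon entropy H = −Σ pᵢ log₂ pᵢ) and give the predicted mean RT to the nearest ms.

645 ms

Entropy contributions −pᵢ log₂ pᵢ: 0.5000, 0.4644, 0.4105, 0.4552, 0.4728; sum H = 2.3030 bits.
RT = a + bH = 300 + 150·2.3030 = 645.45 ms.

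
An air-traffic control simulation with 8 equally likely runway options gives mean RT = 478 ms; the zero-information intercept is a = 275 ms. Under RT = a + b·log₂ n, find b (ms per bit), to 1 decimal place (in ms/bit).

67.7 ms/bit

8 alternatives carry log₂ 8 = 3 bits; the choice cost is 478 − 275 = 203 ms, so b = 203/3 = 67.667 ms/bit.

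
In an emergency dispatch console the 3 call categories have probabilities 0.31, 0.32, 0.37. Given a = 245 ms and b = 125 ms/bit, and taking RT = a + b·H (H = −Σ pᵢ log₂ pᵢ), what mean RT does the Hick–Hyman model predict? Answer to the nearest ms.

443 ms

H = 0.31·log₂(1/0.31) + 0.32·log₂(1/0.32) + 0.37·log₂(1/0.37) = 1.5806 bits.
RT = 245 + 125 × 1.5806 = 442.57 ms.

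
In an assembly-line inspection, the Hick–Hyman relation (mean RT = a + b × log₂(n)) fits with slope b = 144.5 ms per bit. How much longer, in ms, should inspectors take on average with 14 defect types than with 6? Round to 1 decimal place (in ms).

Only the slope matters, since a is common to both: ΔRT = b·log₂(n₂/n₁).
log₂(14) − log₂(6) = 3.8074 − 2.5850 = 1.2224.
ΔRT = 144.5 × 1.2224 = 176.636 ms.

176.6 ms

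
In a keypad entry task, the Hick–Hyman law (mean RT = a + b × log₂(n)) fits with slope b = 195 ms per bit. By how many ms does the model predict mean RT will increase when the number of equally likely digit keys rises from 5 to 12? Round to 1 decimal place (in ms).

246.3 ms

Only the slope matters, since a is common to both: ΔRT = b·log₂(n₂/n₁).
log₂(12) − log₂(5) = 3.5850 − 2.3219 = 1.2630.
ΔRT = 195 × 1.2630 = 246.292 ms.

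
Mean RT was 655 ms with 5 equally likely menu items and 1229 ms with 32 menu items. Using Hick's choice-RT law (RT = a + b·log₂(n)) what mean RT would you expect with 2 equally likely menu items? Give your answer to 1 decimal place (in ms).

371.7 ms

RT is linear in log₂ n, so two points fix the line:
  b = (1229 − 655) / (log₂ 32 − log₂ 5) = 574 / (5 − 2.3219) = 214.333 ms/bit
  a = 655 − 214.333 × 2.3219 = 157.333 ms
Then RT(2) = 157.333 + 214.333 × log₂ 2 = 157.333 + 214.333 × 1 ≈ 371.667 ms.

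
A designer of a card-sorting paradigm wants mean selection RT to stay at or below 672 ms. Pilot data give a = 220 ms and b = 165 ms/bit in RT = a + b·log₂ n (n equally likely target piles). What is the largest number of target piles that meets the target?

6

165·log₂ n ≤ 672 − 220 = 452, giving log₂ n ≤ 2.7394 and n ≤ 6.678. The largest whole number is 6.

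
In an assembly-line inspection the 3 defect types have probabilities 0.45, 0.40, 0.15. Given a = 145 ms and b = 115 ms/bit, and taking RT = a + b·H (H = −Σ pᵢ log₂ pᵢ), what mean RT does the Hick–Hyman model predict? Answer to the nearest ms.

H = 0.45·log₂(1/0.45) + 0.40·log₂(1/0.40) + 0.15·log₂(1/0.15) = 1.4577 bits.
RT = 145 + 115 × 1.4577 = 312.64 ms.

313 ms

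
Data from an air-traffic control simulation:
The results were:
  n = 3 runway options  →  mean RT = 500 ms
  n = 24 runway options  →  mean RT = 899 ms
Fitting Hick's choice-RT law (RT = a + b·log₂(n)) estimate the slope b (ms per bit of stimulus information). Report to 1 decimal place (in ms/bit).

b = (RT₂ − RT₁)/(log₂ n₂ − log₂ n₁) = (899 − 500)/(4.5850 − 1.5850) = 133.000 ms/bit.

133.0 ms/bit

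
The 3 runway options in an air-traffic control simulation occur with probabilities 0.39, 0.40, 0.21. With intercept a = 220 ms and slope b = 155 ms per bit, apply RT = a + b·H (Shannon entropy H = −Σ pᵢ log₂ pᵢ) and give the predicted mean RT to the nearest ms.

H = 0.39·log₂(1/0.39) + 0.40·log₂(1/0.40) + 0.21·log₂(1/0.21) = 1.5314 bits.
RT = 220 + 155 × 1.5314 = 457.37 ms.

457 ms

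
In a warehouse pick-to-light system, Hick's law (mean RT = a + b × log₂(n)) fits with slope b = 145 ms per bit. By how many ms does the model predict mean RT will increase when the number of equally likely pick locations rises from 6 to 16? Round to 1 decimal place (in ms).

205.2 ms

The intercept a cancels: ΔRT = b·(log₂ n₂ − log₂ n₁) = b·log₂(n₂/n₁).
log₂(16) − log₂(6) = 4 − 2.5850 = 1.4150.
ΔRT = 145 × 1.4150 = 205.180 ms.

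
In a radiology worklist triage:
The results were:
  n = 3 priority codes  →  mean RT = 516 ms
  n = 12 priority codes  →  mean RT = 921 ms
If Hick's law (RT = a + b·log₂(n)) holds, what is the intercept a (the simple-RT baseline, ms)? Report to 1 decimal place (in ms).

195.0 ms

Slope: b = (921 − 516) / (log₂ 12 − log₂ 3) = 405/2.0000 = 202.500 ms/bit.
Intercept: a = 516 − 202.500·log₂(3) = 195.045 ms.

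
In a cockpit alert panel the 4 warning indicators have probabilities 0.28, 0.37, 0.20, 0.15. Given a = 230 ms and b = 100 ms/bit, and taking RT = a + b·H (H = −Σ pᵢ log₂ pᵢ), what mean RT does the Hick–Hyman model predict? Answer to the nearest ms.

H = 0.28·log₂(1/0.28) + 0.37·log₂(1/0.37) + 0.20·log₂(1/0.20) + 0.15·log₂(1/0.15) = 1.9199 bits.
RT = 230 + 100 × 1.9199 = 421.99 ms.

422 ms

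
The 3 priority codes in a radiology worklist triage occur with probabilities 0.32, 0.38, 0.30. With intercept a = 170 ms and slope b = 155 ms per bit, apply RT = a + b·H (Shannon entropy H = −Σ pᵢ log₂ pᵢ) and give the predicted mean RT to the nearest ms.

H = 0.32·log₂(1/0.32) + 0.38·log₂(1/0.38) + 0.30·log₂(1/0.30) = 1.5776 bits.
RT = 170 + 155 × 1.5776 = 414.52 ms.

415 ms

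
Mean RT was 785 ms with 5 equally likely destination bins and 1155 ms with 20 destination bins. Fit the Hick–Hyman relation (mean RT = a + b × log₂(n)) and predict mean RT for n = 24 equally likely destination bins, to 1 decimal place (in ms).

With log₂ n on the abscissa the relation is linear; from the two conditions:
  b = (1155 − 785) / (log₂ 20 − log₂ 5) = 370 / (4.3219 − 2.3219) = 185.000 ms/bit
  a = 785 − 185.000 × 2.3219 = 355.443 ms
Then RT(24) = 355.443 + 185.000 × log₂ 24 = 355.443 + 185.000 × 4.5850 ≈ 1203.661 ms.

1203.7 ms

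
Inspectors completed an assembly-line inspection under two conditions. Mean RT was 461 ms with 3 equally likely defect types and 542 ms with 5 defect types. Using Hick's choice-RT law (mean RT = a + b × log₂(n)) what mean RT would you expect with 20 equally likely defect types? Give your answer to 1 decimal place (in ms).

761.8 ms

With log₂ n on the abscissa the relation is linear; from the two conditions:
  b = (542 − 461) / (log₂ 5 − log₂ 3) = 81 / (2.3219 − 1.5850) = 109.910 ms/bit
  a = 461 − 109.910 × 1.5850 = 286.797 ms
Then RT(20) = 286.797 + 109.910 × log₂ 20 = 286.797 + 109.910 × 4.3219 ≈ 761.820 ms.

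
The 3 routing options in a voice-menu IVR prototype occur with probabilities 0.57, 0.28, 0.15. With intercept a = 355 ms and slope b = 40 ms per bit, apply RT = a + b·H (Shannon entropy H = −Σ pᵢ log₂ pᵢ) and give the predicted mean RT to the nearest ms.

410 ms

Entropy contributions −pᵢ log₂ pᵢ: 0.4623, 0.5142, 0.4105; sum H = 1.3870 bits.
RT = a + bH = 355 + 40·1.3870 = 410.48 ms.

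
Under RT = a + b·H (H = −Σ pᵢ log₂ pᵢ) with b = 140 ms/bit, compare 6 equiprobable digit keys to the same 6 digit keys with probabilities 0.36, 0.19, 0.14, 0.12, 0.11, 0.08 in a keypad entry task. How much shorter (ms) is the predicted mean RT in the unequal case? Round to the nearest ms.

Equiprobable entropy H₀ = log₂ 6 = 2.5850 bits.
Skewed entropy H = −Σ pᵢ log₂ pᵢ = 2.3918 bits.
ΔRT = b·(H₀ − H) = 140 × 0.1931 = 27.04 ms.

27 ms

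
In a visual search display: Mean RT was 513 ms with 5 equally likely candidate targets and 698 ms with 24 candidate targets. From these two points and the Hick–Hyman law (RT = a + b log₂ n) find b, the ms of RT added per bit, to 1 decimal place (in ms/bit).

The slope on a log₂ axis is (698 − 513) / (4.5850 − 2.3219) = 81.749 ms/bit.

81.7 ms/bit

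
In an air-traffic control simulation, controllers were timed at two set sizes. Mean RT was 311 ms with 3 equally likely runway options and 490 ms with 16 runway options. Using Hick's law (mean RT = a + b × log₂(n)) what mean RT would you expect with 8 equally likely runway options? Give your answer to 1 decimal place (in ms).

415.9 ms

Solve the two-equation system in a and b:
  b = (490 − 311) / (log₂ 16 − log₂ 3) = 179 / (4 − 1.5850) = 74.119 ms/bit
  a = 311 − 74.119 × 1.5850 = 193.524 ms
Then RT(8) = 193.524 + 74.119 × log₂ 8 = 193.524 + 74.119 × 3 ≈ 415.881 ms.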